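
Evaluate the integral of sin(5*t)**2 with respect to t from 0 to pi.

Use the identity sin^2(5*t) = (1 - cos(10*t))/2.
An antiderivative is F(t) = t/2 - sin(10*t)/20.
Then F(pi) - F(0) = (pi/2) - (0) = pi/2.

pi/2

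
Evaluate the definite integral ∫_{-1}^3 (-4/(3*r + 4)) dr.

An antiderivative is F(r) = -4*log(3*r + 4)/3.
Then F(3) - F(-1) = (-4*log(13)/3) - (0) = -4*log(13)/3.

-4*log(13)/3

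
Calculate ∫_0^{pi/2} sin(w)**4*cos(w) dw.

1/5

Let u = sin(w), so du = cos(w) dw. When w = 0, u = 0; when w = pi/2, u = 1.
The integral becomes ∫ u**4 du from 0 to 1, with antiderivative u**5/5.
Back in w: F(w) = sin(w)**5/5.
Then F(pi/2) - F(0) = (1/5) - (0) = 1/5.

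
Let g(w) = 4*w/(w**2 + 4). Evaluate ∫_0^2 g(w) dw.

log(4)

Let u = w**2 + 4, so du = 2*w dw. When w = 0, u = 4; when w = 2, u = 8.
The integral becomes 2·∫ 1/u du from 4 to 8, with antiderivative 2*log(u).
Back in w: F(w) = 2*log(w**2 + 4).
Then F(2) - F(0) = (log(64)) - (log(16)) = log(4).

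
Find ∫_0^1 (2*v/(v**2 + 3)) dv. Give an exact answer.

Let u = v**2 + 3, so du = 2*v dv. When v = 0, u = 3; when v = 1, u = 4.
The integral becomes ∫ 1/u du from 3 to 4, with antiderivative log(u).
Back in v: F(v) = log(v**2 + 3).
Then F(1) - F(0) = (log(4)) - (log(3)) = log(4/3).

log(4/3)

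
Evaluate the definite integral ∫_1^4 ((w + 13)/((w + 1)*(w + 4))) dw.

-13*log(2) + 7*log(5)

Factor the denominator: w**2 + 5*w + 4 = (w + 4)(w + 1).
Partial fractions: (w + 13)/((w + 1)*(w + 4)) = -3/(w + 4) + 4/(w + 1).
An antiderivative is F(w) = 4*log(w + 1) - 3*log(w + 4).
Then F(4) - F(1) = (-9*log(2) + 4*log(5)) - (-3*log(5) + 4*log(2)) = -13*log(2) + 7*log(5).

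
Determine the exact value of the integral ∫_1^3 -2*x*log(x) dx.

Integrate by parts once (u = ln x, dv = -2*x dx).
An antiderivative is F(x) = -x**2*(2*log(x) - 1)/2.
Then F(3) - F(1) = (9/2 - 9*log(3)) - (1/2) = 4 - 9*log(3).

4 - 9*log(3)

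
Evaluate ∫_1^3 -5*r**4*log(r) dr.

242/5 - 243*log(3)

Integrate by parts once (u = ln r, dv = -5*r**4 dr).
An antiderivative is F(r) = -r**5*(5*log(r) - 1)/5.
Then F(3) - F(1) = (243/5 - 243*log(3)) - (1/5) = 242/5 - 243*log(3).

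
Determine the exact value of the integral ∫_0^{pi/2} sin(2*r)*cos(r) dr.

Use the identity sin(2*r)cos(r) = [sin(3*r) + sin(r)]/2.
An antiderivative is F(r) = -cos(r)/2 - cos(3*r)/6.
Then F(pi/2) - F(0) = (0) - (-2/3) = 2/3.

2/3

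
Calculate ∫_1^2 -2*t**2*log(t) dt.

Integrate by parts once (u = ln t, dv = -2*t**2 dt).
An antiderivative is F(t) = -2*t**3*(3*log(t) - 1)/9.
Then F(2) - F(1) = (16/9 - 16*log(2)/3) - (2/9) = 14/9 - 16*log(2)/3.

14/9 - 16*log(2)/3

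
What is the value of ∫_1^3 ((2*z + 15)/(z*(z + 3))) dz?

Factor the denominator: z**2 + 3*z = (z + 3)z.
Partial fractions: (2*z + 15)/(z*(z + 3)) = -3/(z + 3) + 5/z.
An antiderivative is F(z) = 5*log(z) - 3*log(z + 3).
Then F(3) - F(1) = (log(9/8)) - (-log(64)) = log(72).

log(72)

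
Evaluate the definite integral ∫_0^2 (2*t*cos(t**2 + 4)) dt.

-sin(4) + sin(8)

Let u = t**2 + 4, so du = 2*t dt. When t = 0, u = 4; when t = 2, u = 8.
The integral becomes ∫ cos(u) du from 4 to 8, with antiderivative sin(u).
Back in t: F(t) = sin(t**2 + 4).
Then F(2) - F(0) = (sin(8)) - (sin(4)) = -sin(4) + sin(8).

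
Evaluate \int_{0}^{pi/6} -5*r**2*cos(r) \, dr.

-5*sqrt(3)*pi/6 - 5*pi**2/72 + 5

Integrate by parts twice (u = r^2, dv = -5*cos(r) dr).
An antiderivative is F(r) = -5*r**2*sin(r) - 10*r*cos(r) + 10*sin(r).
Then F(pi/6) - F(0) = (-5*sqrt(3)*pi/6 - 5*pi**2/72 + 5) - (0) = -5*sqrt(3)*pi/6 - 5*pi**2/72 + 5.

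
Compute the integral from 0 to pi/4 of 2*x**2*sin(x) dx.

-4 - sqrt(2)*pi**2/16 + sqrt(2)*pi/2 + 2*sqrt(2)

Integrate by parts twice (u = x^2, dv = 2*sin(x) dx).
An antiderivative is F(x) = -2*x**2*cos(x) + 4*x*sin(x) + 4*cos(x).
Then F(pi/4) - F(0) = (sqrt(2)*(-pi**2 + 8*pi + 32)/16) - (4) = -4 - sqrt(2)*pi**2/16 + sqrt(2)*pi/2 + 2*sqrt(2).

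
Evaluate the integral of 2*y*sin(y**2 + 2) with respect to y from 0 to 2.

Let u = y**2 + 2, so du = 2*y dy. When y = 0, u = 2; when y = 2, u = 6.
The integral becomes ∫ sin(u) du from 2 to 6, with antiderivative -cos(u).
Back in y: F(y) = -cos(y**2 + 2).
Then F(2) - F(0) = (-cos(6)) - (-cos(2)) = -cos(6) + cos(2).

-cos(6) + cos(2)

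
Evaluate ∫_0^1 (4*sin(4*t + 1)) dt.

-cos(5) + cos(1)

Let u = 4*t + 1, so du = 4 dt. When t = 0, u = 1; when t = 1, u = 5.
The integral becomes ∫ sin(u) du from 1 to 5, with antiderivative -cos(u).
Back in t: F(t) = -cos(4*t + 1).
Then F(1) - F(0) = (-cos(5)) - (-cos(1)) = -cos(5) + cos(1).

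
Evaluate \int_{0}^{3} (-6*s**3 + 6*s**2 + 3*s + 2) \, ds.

-48

By the power rule, an antiderivative is F(s) = -3*s**4/2 + 2*s**3 + 3*s**2/2 + 2*s.
Then F(3) - F(0) = (-48) - (0) = -48.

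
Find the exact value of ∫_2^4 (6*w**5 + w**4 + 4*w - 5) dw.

By the power rule, an antiderivative is F(w) = w**6 + w**5/5 + 2*w**2 - 5*w.
Then F(4) - F(2) = (21564/5) - (342/5) = 21222/5.

21222/5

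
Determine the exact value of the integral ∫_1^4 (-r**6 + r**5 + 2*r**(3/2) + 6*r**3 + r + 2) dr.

By the power rule, an antiderivative is F(r) = -r**7/7 + r**6/6 + 4*r**(5/2)/5 + 3*r**4/2 + r**2/2 + 2*r.
Then F(4) - F(1) = (-129392/105) - (1013/210) = -86599/70.

-86599/70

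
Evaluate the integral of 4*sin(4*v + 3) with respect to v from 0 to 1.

Let u = 4*v + 3, so du = 4 dv. When v = 0, u = 3; when v = 1, u = 7.
The integral becomes ∫ sin(u) du from 3 to 7, with antiderivative -cos(u).
Back in v: F(v) = -cos(4*v + 3).
Then F(1) - F(0) = (-cos(7)) - (-cos(3)) = cos(3) - cos(7).

cos(3) - cos(7)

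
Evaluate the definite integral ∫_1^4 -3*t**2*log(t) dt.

Integrate by parts once (u = ln t, dv = -3*t**2 dt).
An antiderivative is F(t) = -t**3*(3*log(t) - 1)/3.
Then F(4) - F(1) = (64/3 - 128*log(2)) - (1/3) = 21 - 128*log(2).

21 - 128*log(2)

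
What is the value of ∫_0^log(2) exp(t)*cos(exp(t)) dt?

Let u = exp(t), so du = exp(t) dt. When t = 0, u = 1; when t = log(2), u = 2.
The integral becomes ∫ cos(u) du from 1 to 2, with antiderivative sin(u).
Back in t: F(t) = sin(exp(t)).
Then F(log(2)) - F(0) = (sin(2)) - (sin(1)) = -sin(1) + sin(2).

-sin(1) + sin(2)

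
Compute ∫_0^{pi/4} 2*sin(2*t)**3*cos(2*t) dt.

1/4

Let u = sin(2*t), so du = 2*cos(2*t) dt. When t = 0, u = 0; when t = pi/4, u = 1.
The integral becomes ∫ u**3 du from 0 to 1, with antiderivative u**4/4.
Back in t: F(t) = sin(2*t)**4/4.
Then F(pi/4) - F(0) = (1/4) - (0) = 1/4.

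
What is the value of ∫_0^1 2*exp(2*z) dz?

-1 + exp(2)

An antiderivative is F(z) = exp(2*z).
Then F(1) - F(0) = (exp(2)) - (1) = -1 + exp(2).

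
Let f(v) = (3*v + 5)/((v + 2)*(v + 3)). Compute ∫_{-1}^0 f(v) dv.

Factor the denominator: v**2 + 5*v + 6 = (v + 3)(v + 2).
Partial fractions: (3*v + 5)/((v + 2)*(v + 3)) = 4/(v + 3) - 1/(v + 2).
An antiderivative is F(v) = -log(v + 2) + 4*log(v + 3).
Then F(0) - F(-1) = (log(81/2)) - (log(16)) = log(81/32).

log(81/32)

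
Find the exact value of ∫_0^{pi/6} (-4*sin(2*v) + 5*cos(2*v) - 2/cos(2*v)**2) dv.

An antiderivative is F(v) = 5*sin(2*v)/2 + 2*cos(2*v) - tan(2*v).
Then F(pi/6) - F(0) = (sqrt(3)/4 + 1) - (2) = -1 + sqrt(3)/4.

-1 + sqrt(3)/4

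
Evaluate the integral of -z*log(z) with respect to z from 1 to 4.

Integrate by parts once (u = ln z, dv = -z dz).
An antiderivative is F(z) = -z**2*(2*log(z) - 1)/4.
Then F(4) - F(1) = (4 - 16*log(2)) - (1/4) = 15/4 - 16*log(2).

15/4 - 16*log(2)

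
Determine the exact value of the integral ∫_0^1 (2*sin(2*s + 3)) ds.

Let u = 2*s + 3, so du = 2 ds. When s = 0, u = 3; when s = 1, u = 5.
The integral becomes ∫ sin(u) du from 3 to 5, with antiderivative -cos(u).
Back in s: F(s) = -cos(2*s + 3).
Then F(1) - F(0) = (-cos(5)) - (-cos(3)) = cos(3) - cos(5).

cos(3) - cos(5)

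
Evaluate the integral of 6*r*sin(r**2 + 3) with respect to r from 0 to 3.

3*cos(3) - 3*cos(12)

Let u = r**2 + 3, so du = 2*r dr. When r = 0, u = 3; when r = 3, u = 12.
The integral becomes 3·∫ sin(u) du from 3 to 12, with antiderivative -3*cos(u).
Back in r: F(r) = -3*cos(r**2 + 3).
Then F(3) - F(0) = (-3*cos(12)) - (-3*cos(3)) = 3*cos(3) - 3*cos(12).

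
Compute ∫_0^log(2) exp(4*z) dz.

15/4

Let u = exp(z), so du = exp(z) dz. When z = 0, u = 1; when z = log(2), u = 2.
The integral becomes ∫ u**3 du from 1 to 2, with antiderivative u**4/4.
Back in z: F(z) = exp(4*z)/4.
Then F(log(2)) - F(0) = (4) - (1/4) = 15/4.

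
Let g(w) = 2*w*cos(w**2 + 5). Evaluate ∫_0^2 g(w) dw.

sin(9) - sin(5)

Let u = w**2 + 5, so du = 2*w dw. When w = 0, u = 5; when w = 2, u = 9.
The integral becomes ∫ cos(u) du from 5 to 9, with antiderivative sin(u).
Back in w: F(w) = sin(w**2 + 5).
Then F(2) - F(0) = (sin(9)) - (sin(5)) = sin(9) - sin(5).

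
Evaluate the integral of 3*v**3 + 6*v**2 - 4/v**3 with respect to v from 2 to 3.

By the power rule, an antiderivative is F(v) = 3*v**4/4 + 2*v**3 + 2/v**2.
Then F(3) - F(2) = (4139/36) - (57/2) = 3113/36.

3113/36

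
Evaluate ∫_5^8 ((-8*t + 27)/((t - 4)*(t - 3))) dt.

Factor the denominator: t**2 - 7*t + 12 = (t - 3)(t - 4).
Partial fractions: (-8*t + 27)/((t - 4)*(t - 3)) = -3/(t - 3) - 5/(t - 4).
An antiderivative is F(t) = -5*log(t - 4) - 3*log(t - 3).
Then F(8) - F(5) = (-10*log(2) - 3*log(5)) - (-log(8)) = -7*log(2) - 3*log(5).

-7*log(2) - 3*log(5)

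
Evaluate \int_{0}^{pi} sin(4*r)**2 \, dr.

Use the identity sin^2(4*r) = (1 - cos(8*r))/2.
An antiderivative is F(r) = r/2 - sin(8*r)/16.
Then F(pi) - F(0) = (pi/2) - (0) = pi/2.

pi/2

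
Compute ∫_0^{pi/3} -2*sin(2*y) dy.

An antiderivative is F(y) = cos(2*y).
Then F(pi/3) - F(0) = (-1/2) - (1) = -3/2.

-3/2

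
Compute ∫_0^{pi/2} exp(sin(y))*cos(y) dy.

-1 + E

Let u = sin(y), so du = cos(y) dy. When y = 0, u = 0; when y = pi/2, u = 1.
The integral becomes ∫ exp(u) du from 0 to 1, with antiderivative exp(u).
Back in y: F(y) = exp(sin(y)).
Then F(pi/2) - F(0) = (E) - (1) = -1 + E.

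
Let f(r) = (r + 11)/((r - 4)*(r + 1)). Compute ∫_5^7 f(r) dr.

-4*log(2) + 5*log(3)

Factor the denominator: r**2 - 3*r - 4 = (r + 1)(r - 4).
Partial fractions: (r + 11)/((r - 4)*(r + 1)) = -2/(r + 1) + 3/(r - 4).
An antiderivative is F(r) = 3*log(r - 4) - 2*log(r + 1).
Then F(7) - F(5) = (log(27/64)) - (-log(36)) = -4*log(2) + 5*log(3).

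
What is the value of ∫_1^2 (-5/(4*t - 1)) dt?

-5*log(7)/4 + 5*log(3)/4

An antiderivative is F(t) = -5*log(4*t - 1)/4.
Then F(2) - F(1) = (-5*log(7)/4) - (-5*log(3)/4) = -5*log(7)/4 + 5*log(3)/4.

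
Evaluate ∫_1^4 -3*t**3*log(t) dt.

Integrate by parts once (u = ln t, dv = -3*t**3 dt).
An antiderivative is F(t) = -3*t**4*(4*log(t) - 1)/16.
Then F(4) - F(1) = (48 - 384*log(2)) - (3/16) = 765/16 - 384*log(2).

765/16 - 384*log(2)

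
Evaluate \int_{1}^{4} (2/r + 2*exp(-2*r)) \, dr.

An antiderivative is F(r) = 2*log(r) - exp(-2*r).
Then F(4) - F(1) = (-exp(-8) + 4*log(2)) - (-exp(-2)) = -exp(-8) + exp(-2) + 4*log(2).

-exp(-8) + exp(-2) + 4*log(2)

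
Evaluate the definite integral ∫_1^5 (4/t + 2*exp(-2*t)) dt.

-exp(-10) + exp(-2) + 4*log(5)

An antiderivative is F(t) = 4*log(t) - exp(-2*t).
Then F(5) - F(1) = (-exp(-10) + 4*log(5)) - (-exp(-2)) = -exp(-10) + exp(-2) + 4*log(5).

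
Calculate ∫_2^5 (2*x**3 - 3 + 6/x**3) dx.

29613/100

By the power rule, an antiderivative is F(x) = x**4/2 - 3*x - 3/x**2.
Then F(5) - F(2) = (14869/50) - (5/4) = 29613/100.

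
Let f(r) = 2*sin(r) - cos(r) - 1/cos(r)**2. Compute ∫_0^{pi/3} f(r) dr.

1 - 3*sqrt(3)/2

An antiderivative is F(r) = -sin(r) - 2*cos(r) - tan(r).
Then F(pi/3) - F(0) = (-3*sqrt(3)/2 - 1) - (-2) = 1 - 3*sqrt(3)/2.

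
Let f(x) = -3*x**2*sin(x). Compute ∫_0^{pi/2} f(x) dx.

Integrate by parts twice (u = x^2, dv = -3*sin(x) dx).
An antiderivative is F(x) = 3*x**2*cos(x) - 6*x*sin(x) - 6*cos(x).
Then F(pi/2) - F(0) = (-3*pi) - (-6) = 6 - 3*pi.

6 - 3*pi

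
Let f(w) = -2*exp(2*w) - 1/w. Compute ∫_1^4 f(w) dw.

-exp(8) - log(4) + exp(2)

An antiderivative is F(w) = -exp(2*w) - log(w).
Then F(4) - F(1) = (-exp(8) - log(4)) - (-exp(2)) = -exp(8) - log(4) + exp(2).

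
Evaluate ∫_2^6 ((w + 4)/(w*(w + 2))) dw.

log(9/2)

Factor the denominator: w**2 + 2*w = (w + 2)w.
Partial fractions: (w + 4)/(w*(w + 2)) = -1/(w + 2) + 2/w.
An antiderivative is F(w) = 2*log(w) - log(w + 2).
Then F(6) - F(2) = (log(9/2)) - (0) = log(9/2).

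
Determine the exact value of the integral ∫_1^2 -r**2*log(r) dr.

7/9 - 8*log(2)/3

Integrate by parts once (u = ln r, dv = -r**2 dr).
An antiderivative is F(r) = -r**3*(3*log(r) - 1)/9.
Then F(2) - F(1) = (8/9 - 8*log(2)/3) - (1/9) = 7/9 - 8*log(2)/3.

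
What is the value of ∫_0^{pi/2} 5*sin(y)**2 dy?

5*pi/4

Use the identity sin^2(y) = (1 - cos(2*y))/2.
An antiderivative is F(y) = 5*y/2 - 5*sin(2*y)/4.
Then F(pi/2) - F(0) = (5*pi/4) - (0) = 5*pi/4.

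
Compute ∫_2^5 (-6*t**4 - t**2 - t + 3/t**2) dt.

-18801/5

By the power rule, an antiderivative is F(t) = -6*t**5/5 - t**3/3 - t**2/2 - 3/t.
Then F(5) - F(2) = (-114143/30) - (-1337/30) = -18801/5.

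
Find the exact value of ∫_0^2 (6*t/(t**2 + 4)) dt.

log(8)

Let u = t**2 + 4, so du = 2*t dt. When t = 0, u = 4; when t = 2, u = 8.
The integral becomes 3·∫ 1/u du from 4 to 8, with antiderivative 3*log(u).
Back in t: F(t) = 3*log(t**2 + 4).
Then F(2) - F(0) = (9*log(2)) - (log(64)) = log(8).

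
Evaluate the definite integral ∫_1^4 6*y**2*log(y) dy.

Integrate by parts once (u = ln y, dv = 6*y**2 dy).
An antiderivative is F(y) = 2*y**3*(3*log(y) - 1)/3.
Then F(4) - F(1) = (-128/3 + 256*log(2)) - (-2/3) = -42 + 256*log(2).

-42 + 256*log(2)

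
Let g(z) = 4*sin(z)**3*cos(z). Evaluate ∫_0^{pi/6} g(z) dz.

1/16

Let u = sin(z), so du = cos(z) dz. When z = 0, u = 0; when z = pi/6, u = 1/2.
The integral becomes 4·∫ u**3 du from 0 to 1/2, with antiderivative u**4.
Back in z: F(z) = sin(z)**4.
Then F(pi/6) - F(0) = (1/16) - (0) = 1/16.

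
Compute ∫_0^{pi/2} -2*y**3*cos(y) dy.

Integrate by parts 3 times (u = y^3, dv = -2*cos(y) dy).
An antiderivative is F(y) = -2*y**3*sin(y) - 6*y**2*cos(y) + 12*y*sin(y) + 12*cos(y).
Then F(pi/2) - F(0) = (pi*(24 - pi**2)/4) - (12) = -12 - pi**3/4 + 6*pi.

-12 - pi**3/4 + 6*pi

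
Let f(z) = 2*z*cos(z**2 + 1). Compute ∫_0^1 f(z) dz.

Let u = z**2 + 1, so du = 2*z dz. When z = 0, u = 1; when z = 1, u = 2.
The integral becomes ∫ cos(u) du from 1 to 2, with antiderivative sin(u).
Back in z: F(z) = sin(z**2 + 1).
Then F(1) - F(0) = (sin(2)) - (sin(1)) = -sin(1) + sin(2).

-sin(1) + sin(2)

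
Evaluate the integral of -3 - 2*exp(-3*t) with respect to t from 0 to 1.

An antiderivative is F(t) = -3*t + 2*exp(-3*t)/3.
Then F(1) - F(0) = (-3 + 2*exp(-3)/3) - (2/3) = -11/3 + 2*exp(-3)/3.

-11/3 + 2*exp(-3)/3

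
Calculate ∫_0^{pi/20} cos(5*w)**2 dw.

1/20 + pi/40

Use the identity cos^2(5*w) = (1 + cos(10*w))/2.
An antiderivative is F(w) = w/2 + sin(10*w)/20.
Then F(pi/20) - F(0) = (1/20 + pi/40) - (0) = 1/20 + pi/40.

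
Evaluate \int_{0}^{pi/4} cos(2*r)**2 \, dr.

pi/8

Use the identity cos^2(2*r) = (1 + cos(4*r))/2.
An antiderivative is F(r) = r/2 + sin(4*r)/8.
Then F(pi/4) - F(0) = (pi/8) - (0) = pi/8.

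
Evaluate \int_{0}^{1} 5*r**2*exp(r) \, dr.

Integrate by parts twice (u = r^2, dv = 5*exp(r) dr).
An antiderivative is F(r) = (5*r**2 - 10*r + 10)*exp(r).
Then F(1) - F(0) = (5*E) - (10) = -10 + 5*E.

-10 + 5*E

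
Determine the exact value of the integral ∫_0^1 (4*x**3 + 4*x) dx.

By the power rule, an antiderivative is F(x) = x**4 + 2*x**2.
Then F(1) - F(0) = (3) - (0) = 3.

3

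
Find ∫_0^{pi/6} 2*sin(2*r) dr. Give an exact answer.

1/2

An antiderivative is F(r) = -cos(2*r).
Then F(pi/6) - F(0) = (-1/2) - (-1) = 1/2.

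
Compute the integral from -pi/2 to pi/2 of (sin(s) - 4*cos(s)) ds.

An antiderivative is F(s) = -4*sin(s) - cos(s).
Then F(pi/2) - F(-pi/2) = (-4) - (4) = -8.

-8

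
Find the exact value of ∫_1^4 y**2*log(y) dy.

-7 + 128*log(2)/3

Integrate by parts once (u = ln y, dv = y**2 dy).
An antiderivative is F(y) = y**3*(3*log(y) - 1)/9.
Then F(4) - F(1) = (-64/9 + 128*log(2)/3) - (-1/9) = -7 + 128*log(2)/3.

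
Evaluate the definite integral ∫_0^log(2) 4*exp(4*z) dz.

15

Let u = exp(z), so du = exp(z) dz. When z = 0, u = 1; when z = log(2), u = 2.
The integral becomes 4·∫ u**3 du from 1 to 2, with antiderivative u**4.
Back in z: F(z) = exp(4*z).
Then F(log(2)) - F(0) = (16) - (1) = 15.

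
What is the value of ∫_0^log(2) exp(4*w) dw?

Let u = exp(w), so du = exp(w) dw. When w = 0, u = 1; when w = log(2), u = 2.
The integral becomes ∫ u**3 du from 1 to 2, with antiderivative u**4/4.
Back in w: F(w) = exp(4*w)/4.
Then F(log(2)) - F(0) = (4) - (1/4) = 15/4.

15/4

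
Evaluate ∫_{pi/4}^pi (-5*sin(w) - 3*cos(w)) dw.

-5 - sqrt(2)

An antiderivative is F(w) = -3*sin(w) + 5*cos(w).
Then F(pi) - F(pi/4) = (-5) - (sqrt(2)) = -5 - sqrt(2).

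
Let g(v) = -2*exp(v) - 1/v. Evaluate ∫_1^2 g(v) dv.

An antiderivative is F(v) = -2*exp(v) - log(v).
Then F(2) - F(1) = (-2*exp(2) - log(2)) - (-2*exp(1)) = -2*exp(2) - log(2) + 2*exp(1).

-2*exp(2) - log(2) + 2*exp(1)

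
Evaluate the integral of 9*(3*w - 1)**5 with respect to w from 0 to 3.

262143/2

Let u = 3*w - 1, so du = 3 dw. When w = 0, u = -1; when w = 3, u = 8.
The integral becomes 3·∫ u**5 du from -1 to 8, with antiderivative u**6/2.
Back in w: F(w) = (3*w - 1)**6/2.
Then F(3) - F(0) = (131072) - (1/2) = 262143/2.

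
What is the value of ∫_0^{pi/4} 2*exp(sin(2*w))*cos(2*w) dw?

-1 + E

Let u = sin(2*w), so du = 2*cos(2*w) dw. When w = 0, u = 0; when w = pi/4, u = 1.
The integral becomes ∫ exp(u) du from 0 to 1, with antiderivative exp(u).
Back in w: F(w) = exp(sin(2*w)).
Then F(pi/4) - F(0) = (E) - (1) = -1 + E.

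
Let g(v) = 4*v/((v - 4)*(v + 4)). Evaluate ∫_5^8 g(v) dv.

-2*log(3) + 8*log(2)

Factor the denominator: v**2 - 16 = (v + 4)(v - 4).
Partial fractions: 4*v/((v - 4)*(v + 4)) = 2/(v + 4) + 2/(v - 4).
An antiderivative is F(v) = 2*log(v - 4) + 2*log(v + 4).
Then F(8) - F(5) = (2*log(3) + 8*log(2)) - (log(81)) = -2*log(3) + 8*log(2).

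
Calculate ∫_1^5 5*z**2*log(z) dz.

Integrate by parts once (u = ln z, dv = 5*z**2 dz).
An antiderivative is F(z) = 5*z**3*(3*log(z) - 1)/9.
Then F(5) - F(1) = (-625/9 + 625*log(5)/3) - (-5/9) = -620/9 + 625*log(5)/3.

-620/9 + 625*log(5)/3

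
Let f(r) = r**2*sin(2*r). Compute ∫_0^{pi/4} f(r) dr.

-1/4 + pi/8

Integrate by parts twice (u = r^2, dv = sin(2*r) dr).
An antiderivative is F(r) = -r**2*cos(2*r)/2 + r*sin(2*r)/2 + cos(2*r)/4.
Then F(pi/4) - F(0) = (pi/8) - (1/4) = -1/4 + pi/8.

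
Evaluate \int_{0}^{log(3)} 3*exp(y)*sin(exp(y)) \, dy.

3*cos(1) - 3*cos(3)

Let u = exp(y), so du = exp(y) dy. When y = 0, u = 1; when y = log(3), u = 3.
The integral becomes 3·∫ sin(u) du from 1 to 3, with antiderivative -3*cos(u).
Back in y: F(y) = -3*cos(exp(y)).
Then F(log(3)) - F(0) = (-3*cos(3)) - (-3*cos(1)) = 3*cos(1) - 3*cos(3).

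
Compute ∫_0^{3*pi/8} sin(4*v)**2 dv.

3*pi/16

Use the identity sin^2(4*v) = (1 - cos(8*v))/2.
An antiderivative is F(v) = v/2 - sin(8*v)/16.
Then F(3*pi/8) - F(0) = (3*pi/16) - (0) = 3*pi/16.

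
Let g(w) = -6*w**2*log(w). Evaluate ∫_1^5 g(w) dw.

Integrate by parts once (u = ln w, dv = -6*w**2 dw).
An antiderivative is F(w) = -2*w**3*(3*log(w) - 1)/3.
Then F(5) - F(1) = (250/3 - 250*log(5)) - (2/3) = 248/3 - 250*log(5).

248/3 - 250*log(5)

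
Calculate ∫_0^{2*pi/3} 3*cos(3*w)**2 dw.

pi

Use the identity cos^2(3*w) = (1 + cos(6*w))/2.
An antiderivative is F(w) = 3*w/2 + sin(6*w)/4.
Then F(2*pi/3) - F(0) = (pi) - (0) = pi.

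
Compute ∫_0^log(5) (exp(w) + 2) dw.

An antiderivative is F(w) = 2*w + exp(w).
Then F(log(5)) - F(0) = (log(25) + 5) - (1) = 2*log(5) + 4.

2*log(5) + 4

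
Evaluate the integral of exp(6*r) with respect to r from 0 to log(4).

Let u = exp(r), so du = exp(r) dr. When r = 0, u = 1; when r = log(4), u = 4.
The integral becomes ∫ u**5 du from 1 to 4, with antiderivative u**6/6.
Back in r: F(r) = exp(6*r)/6.
Then F(log(4)) - F(0) = (2048/3) - (1/6) = 1365/2.

1365/2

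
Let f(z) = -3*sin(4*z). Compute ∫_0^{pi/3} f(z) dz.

An antiderivative is F(z) = 3*cos(4*z)/4.
Then F(pi/3) - F(0) = (-3/8) - (3/4) = -9/8.

-9/8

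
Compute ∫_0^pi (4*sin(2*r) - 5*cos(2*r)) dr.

An antiderivative is F(r) = -5*sin(2*r)/2 - 2*cos(2*r).
Then F(pi) - F(0) = (-2) - (-2) = 0.

0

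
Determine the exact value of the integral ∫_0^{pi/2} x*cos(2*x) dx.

Integrate by parts once (u = x, dv = cos(2*x) dx).
An antiderivative is F(x) = x*sin(2*x)/2 + cos(2*x)/4.
Then F(pi/2) - F(0) = (-1/4) - (1/4) = -1/2.

-1/2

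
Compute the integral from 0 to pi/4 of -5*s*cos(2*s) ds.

5/4 - 5*pi/8

Integrate by parts once (u = s, dv = -5*cos(2*s) ds).
An antiderivative is F(s) = -5*s*sin(2*s)/2 - 5*cos(2*s)/4.
Then F(pi/4) - F(0) = (-5*pi/8) - (-5/4) = 5/4 - 5*pi/8.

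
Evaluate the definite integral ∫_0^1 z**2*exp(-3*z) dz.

2/27 - 17*exp(-3)/27

Integrate by parts twice (u = z^2, dv = exp(-3*z) dz).
An antiderivative is F(z) = (-9*z**2 - 6*z - 2)*exp(-3*z)/27.
Then F(1) - F(0) = (-17*exp(-3)/27) - (-2/27) = 2/27 - 17*exp(-3)/27.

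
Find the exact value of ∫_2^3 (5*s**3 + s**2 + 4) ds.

1099/12

By the power rule, an antiderivative is F(s) = 5*s**4/4 + s**3/3 + 4*s.
Then F(3) - F(2) = (489/4) - (92/3) = 1099/12.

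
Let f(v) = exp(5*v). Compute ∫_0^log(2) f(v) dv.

31/5

Let u = exp(v), so du = exp(v) dv. When v = 0, u = 1; when v = log(2), u = 2.
The integral becomes ∫ u**4 du from 1 to 2, with antiderivative u**5/5.
Back in v: F(v) = exp(5*v)/5.
Then F(log(2)) - F(0) = (32/5) - (1/5) = 31/5.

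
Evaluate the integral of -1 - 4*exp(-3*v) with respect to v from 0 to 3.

-13/3 + 4*exp(-9)/3

An antiderivative is F(v) = -v + 4*exp(-3*v)/3.
Then F(3) - F(0) = (-3 + 4*exp(-9)/3) - (4/3) = -13/3 + 4*exp(-9)/3.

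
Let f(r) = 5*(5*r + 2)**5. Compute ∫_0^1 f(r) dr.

39195/2

Let u = 5*r + 2, so du = 5 dr. When r = 0, u = 2; when r = 1, u = 7.
The integral becomes ∫ u**5 du from 2 to 7, with antiderivative u**6/6.
Back in r: F(r) = (5*r + 2)**6/6.
Then F(1) - F(0) = (117649/6) - (32/3) = 39195/2.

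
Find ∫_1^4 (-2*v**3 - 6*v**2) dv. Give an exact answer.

By the power rule, an antiderivative is F(v) = -v**4/2 - 2*v**3.
Then F(4) - F(1) = (-256) - (-5/2) = -507/2.

-507/2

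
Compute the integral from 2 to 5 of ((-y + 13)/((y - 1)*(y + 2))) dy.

Factor the denominator: y**2 + y - 2 = (y + 2)(y - 1).
Partial fractions: (-y + 13)/((y - 1)*(y + 2)) = -5/(y + 2) + 4/(y - 1).
An antiderivative is F(y) = 4*log(y - 1) - 5*log(y + 2).
Then F(5) - F(2) = (-5*log(7) + 8*log(2)) - (-10*log(2)) = -5*log(7) + 18*log(2).

-5*log(7) + 18*log(2)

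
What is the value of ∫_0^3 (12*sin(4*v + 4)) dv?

Let u = 4*v + 4, so du = 4 dv. When v = 0, u = 4; when v = 3, u = 16.
The integral becomes 3·∫ sin(u) du from 4 to 16, with antiderivative -3*cos(u).
Back in v: F(v) = -3*cos(4*v + 4).
Then F(3) - F(0) = (-3*cos(16)) - (-3*cos(4)) = 3*cos(4) - 3*cos(16).

3*cos(4) - 3*cos(16)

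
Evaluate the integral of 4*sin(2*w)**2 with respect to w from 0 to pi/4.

Use the identity sin^2(2*w) = (1 - cos(4*w))/2.
An antiderivative is F(w) = 2*w - sin(4*w)/2.
Then F(pi/4) - F(0) = (pi/2) - (0) = pi/2.

pi/2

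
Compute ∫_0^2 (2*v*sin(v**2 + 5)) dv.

Let u = v**2 + 5, so du = 2*v dv. When v = 0, u = 5; when v = 2, u = 9.
The integral becomes ∫ sin(u) du from 5 to 9, with antiderivative -cos(u).
Back in v: F(v) = -cos(v**2 + 5).
Then F(2) - F(0) = (-cos(9)) - (-cos(5)) = cos(5) - cos(9).

cos(5) - cos(9)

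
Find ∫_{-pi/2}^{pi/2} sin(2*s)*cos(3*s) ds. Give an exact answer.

Use the identity sin(2*s)cos(3*s) = [sin(5*s) + sin(-s)]/2.
An antiderivative is F(s) = cos(s)/2 - cos(5*s)/10.
Then F(pi/2) - F(-pi/2) = (0) - (0) = 0.

0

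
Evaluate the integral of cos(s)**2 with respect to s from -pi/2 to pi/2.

Use the identity cos^2(s) = (1 + cos(2*s))/2.
An antiderivative is F(s) = s/2 + sin(2*s)/4.
Then F(pi/2) - F(-pi/2) = (pi/4) - (-pi/4) = pi/2.

pi/2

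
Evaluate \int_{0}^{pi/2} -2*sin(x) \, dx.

An antiderivative is F(x) = 2*cos(x).
Then F(pi/2) - F(0) = (0) - (2) = -2.

-2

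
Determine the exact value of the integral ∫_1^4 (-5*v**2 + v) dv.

By the power rule, an antiderivative is F(v) = -5*v**3/3 + v**2/2.
Then F(4) - F(1) = (-296/3) - (-7/6) = -195/2.

-195/2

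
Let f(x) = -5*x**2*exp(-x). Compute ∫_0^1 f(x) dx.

Integrate by parts twice (u = x^2, dv = -5*exp(-x) dx).
An antiderivative is F(x) = (5*x**2 + 10*x + 10)*exp(-x).
Then F(1) - F(0) = (25*exp(-1)) - (10) = -10 + 25*exp(-1).

-10 + 25*exp(-1)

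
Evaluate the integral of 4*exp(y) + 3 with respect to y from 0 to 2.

An antiderivative is F(y) = 3*y + 4*exp(y).
Then F(2) - F(0) = (6 + 4*exp(2)) - (4) = 2 + 4*exp(2).

2 + 4*exp(2)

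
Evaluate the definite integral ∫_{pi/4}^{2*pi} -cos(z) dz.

An antiderivative is F(z) = -sin(z).
Then F(2*pi) - F(pi/4) = (0) - (-sqrt(2)/2) = sqrt(2)/2.

sqrt(2)/2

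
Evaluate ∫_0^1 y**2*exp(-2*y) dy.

Integrate by parts twice (u = y^2, dv = exp(-2*y) dy).
An antiderivative is F(y) = (-2*y**2 - 2*y - 1)*exp(-2*y)/4.
Then F(1) - F(0) = (-5*exp(-2)/4) - (-1/4) = (-5 + exp(2))*exp(-2)/4.

(-5 + exp(2))*exp(-2)/4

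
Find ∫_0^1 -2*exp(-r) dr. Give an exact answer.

An antiderivative is F(r) = 2*exp(-r).
Then F(1) - F(0) = (2*exp(-1)) - (2) = -2 + 2*exp(-1).

-2 + 2*exp(-1)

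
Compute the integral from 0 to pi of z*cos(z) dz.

-2

Integrate by parts once (u = z, dv = cos(z) dz).
An antiderivative is F(z) = z*sin(z) + cos(z).
Then F(pi) - F(0) = (-1) - (1) = -2.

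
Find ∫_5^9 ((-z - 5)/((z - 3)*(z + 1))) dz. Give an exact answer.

log(5/27)

Factor the denominator: z**2 - 2*z - 3 = (z + 1)(z - 3).
Partial fractions: (-z - 5)/((z - 3)*(z + 1)) = 1/(z + 1) - 2/(z - 3).
An antiderivative is F(z) = -2*log(z - 3) + log(z + 1).
Then F(9) - F(5) = (log(5/18)) - (log(3/2)) = log(5/27).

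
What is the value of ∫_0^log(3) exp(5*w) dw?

Let u = exp(w), so du = exp(w) dw. When w = 0, u = 1; when w = log(3), u = 3.
The integral becomes ∫ u**4 du from 1 to 3, with antiderivative u**5/5.
Back in w: F(w) = exp(5*w)/5.
Then F(log(3)) - F(0) = (243/5) - (1/5) = 242/5.

242/5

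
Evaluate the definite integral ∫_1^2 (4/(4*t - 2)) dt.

An antiderivative is F(t) = log(4*t - 2).
Then F(2) - F(1) = (log(6)) - (log(2)) = log(3).

log(3)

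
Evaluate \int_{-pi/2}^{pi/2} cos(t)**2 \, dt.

pi/2

Use the identity cos^2(t) = (1 + cos(2*t))/2.
An antiderivative is F(t) = t/2 + sin(2*t)/4.
Then F(pi/2) - F(-pi/2) = (pi/4) - (-pi/4) = pi/2.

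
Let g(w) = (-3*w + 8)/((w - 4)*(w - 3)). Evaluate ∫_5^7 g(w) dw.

log(2/81)

Factor the denominator: w**2 - 7*w + 12 = (w - 3)(w - 4).
Partial fractions: (-3*w + 8)/((w - 4)*(w - 3)) = 1/(w - 3) - 4/(w - 4).
An antiderivative is F(w) = -4*log(w - 4) + log(w - 3).
Then F(7) - F(5) = (log(4/81)) - (log(2)) = log(2/81).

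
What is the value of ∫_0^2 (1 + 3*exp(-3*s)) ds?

3 - exp(-6)

An antiderivative is F(s) = s - exp(-3*s).
Then F(2) - F(0) = (2 - exp(-6)) - (-1) = 3 - exp(-6).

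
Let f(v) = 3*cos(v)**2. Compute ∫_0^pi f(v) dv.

Use the identity cos^2(v) = (1 + cos(2*v))/2.
An antiderivative is F(v) = 3*v/2 + 3*sin(2*v)/4.
Then F(pi) - F(0) = (3*pi/2) - (0) = 3*pi/2.

3*pi/2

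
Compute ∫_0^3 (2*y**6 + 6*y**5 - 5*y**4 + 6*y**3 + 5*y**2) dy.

By the power rule, an antiderivative is F(y) = 2*y**7/7 + y**6 - y**5 + 3*y**4/2 + 5*y**3/3.
Then F(3) - F(0) = (17883/14) - (0) = 17883/14.

17883/14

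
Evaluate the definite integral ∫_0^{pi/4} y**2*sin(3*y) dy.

Integrate by parts twice (u = y^2, dv = sin(3*y) dy).
An antiderivative is F(y) = -y**2*cos(3*y)/3 + 2*y*sin(3*y)/9 + 2*cos(3*y)/27.
Then F(pi/4) - F(0) = (sqrt(2)*(-32 + 24*pi + 9*pi**2)/864) - (2/27) = -2/27 - sqrt(2)/27 + sqrt(2)*pi/36 + sqrt(2)*pi**2/96.

-2/27 - sqrt(2)/27 + sqrt(2)*pi/36 + sqrt(2)*pi**2/96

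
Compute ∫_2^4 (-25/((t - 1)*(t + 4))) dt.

-10*log(3) + 10*log(2)

Factor the denominator: t**2 + 3*t - 4 = (t + 4)(t - 1).
Partial fractions: -25/((t - 1)*(t + 4)) = 5/(t + 4) - 5/(t - 1).
An antiderivative is F(t) = -5*log(t - 1) + 5*log(t + 4).
Then F(4) - F(2) = (-5*log(3) + 15*log(2)) - (5*log(2) + 5*log(3)) = -10*log(3) + 10*log(2).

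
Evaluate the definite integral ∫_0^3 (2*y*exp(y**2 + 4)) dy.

Let u = y**2 + 4, so du = 2*y dy. When y = 0, u = 4; when y = 3, u = 13.
The integral becomes ∫ exp(u) du from 4 to 13, with antiderivative exp(u).
Back in y: F(y) = exp(y**2 + 4).
Then F(3) - F(0) = (exp(13)) - (exp(4)) = -exp(4) + exp(13).

-exp(4) + exp(13)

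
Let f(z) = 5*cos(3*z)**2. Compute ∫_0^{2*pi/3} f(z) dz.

Use the identity cos^2(3*z) = (1 + cos(6*z))/2.
An antiderivative is F(z) = 5*z/2 + 5*sin(6*z)/12.
Then F(2*pi/3) - F(0) = (5*pi/3) - (0) = 5*pi/3.

5*pi/3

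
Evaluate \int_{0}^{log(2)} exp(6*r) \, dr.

Let u = exp(r), so du = exp(r) dr. When r = 0, u = 1; when r = log(2), u = 2.
The integral becomes ∫ u**5 du from 1 to 2, with antiderivative u**6/6.
Back in r: F(r) = exp(6*r)/6.
Then F(log(2)) - F(0) = (32/3) - (1/6) = 21/2.

21/2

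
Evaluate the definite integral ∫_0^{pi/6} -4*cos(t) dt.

-2

An antiderivative is F(t) = -4*sin(t).
Then F(pi/6) - F(0) = (-2) - (0) = -2.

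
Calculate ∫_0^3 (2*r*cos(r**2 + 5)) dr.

Let u = r**2 + 5, so du = 2*r dr. When r = 0, u = 5; when r = 3, u = 14.
The integral becomes ∫ cos(u) du from 5 to 14, with antiderivative sin(u).
Back in r: F(r) = sin(r**2 + 5).
Then F(3) - F(0) = (sin(14)) - (sin(5)) = -sin(5) + sin(14).

-sin(5) + sin(14)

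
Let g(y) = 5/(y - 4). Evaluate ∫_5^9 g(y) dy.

5*log(5)

An antiderivative is F(y) = 5*log(y - 4).
Then F(9) - F(5) = (5*log(5)) - (0) = 5*log(5).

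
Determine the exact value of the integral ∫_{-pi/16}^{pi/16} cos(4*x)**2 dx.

1/8 + pi/16

Use the identity cos^2(4*x) = (1 + cos(8*x))/2.
An antiderivative is F(x) = x/2 + sin(8*x)/16.
Then F(pi/16) - F(-pi/16) = (1/16 + pi/32) - (-pi/32 - 1/16) = 1/8 + pi/16.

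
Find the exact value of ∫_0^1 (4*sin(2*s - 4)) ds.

2*cos(4) - 2*cos(2)

Let u = 2*s - 4, so du = 2 ds. When s = 0, u = -4; when s = 1, u = -2.
The integral becomes 2·∫ sin(u) du from -4 to -2, with antiderivative -2*cos(u).
Back in s: F(s) = -2*cos(2*s - 4).
Then F(1) - F(0) = (-2*cos(2)) - (-2*cos(4)) = 2*cos(4) - 2*cos(2).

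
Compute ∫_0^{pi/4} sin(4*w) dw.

An antiderivative is F(w) = -cos(4*w)/4.
Then F(pi/4) - F(0) = (1/4) - (-1/4) = 1/2.

1/2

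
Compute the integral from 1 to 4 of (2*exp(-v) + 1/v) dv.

An antiderivative is F(v) = log(v) - 2*exp(-v).
Then F(4) - F(1) = ((-2 + log(4**exp(4)))*exp(-4)) - (-2*exp(-1)) = (-2 + 2*exp(3) + log(4**exp(4)))*exp(-4).

(-2 + 2*exp(3) + log(4**exp(4)))*exp(-4)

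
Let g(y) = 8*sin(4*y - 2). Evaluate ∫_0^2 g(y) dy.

Let u = 4*y - 2, so du = 4 dy. When y = 0, u = -2; when y = 2, u = 6.
The integral becomes 2·∫ sin(u) du from -2 to 6, with antiderivative -2*cos(u).
Back in y: F(y) = -2*cos(4*y - 2).
Then F(2) - F(0) = (-2*cos(6)) - (-2*cos(2)) = -2*cos(6) + 2*cos(2).

-2*cos(6) + 2*cos(2)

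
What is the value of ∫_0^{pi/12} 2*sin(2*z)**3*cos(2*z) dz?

Let u = sin(2*z), so du = 2*cos(2*z) dz. When z = 0, u = 0; when z = pi/12, u = 1/2.
The integral becomes ∫ u**3 du from 0 to 1/2, with antiderivative u**4/4.
Back in z: F(z) = sin(2*z)**4/4.
Then F(pi/12) - F(0) = (1/64) - (0) = 1/64.

1/64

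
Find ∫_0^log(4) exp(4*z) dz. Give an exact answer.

255/4

Let u = exp(z), so du = exp(z) dz. When z = 0, u = 1; when z = log(4), u = 4.
The integral becomes ∫ u**3 du from 1 to 4, with antiderivative u**4/4.
Back in z: F(z) = exp(4*z)/4.
Then F(log(4)) - F(0) = (64) - (1/4) = 255/4.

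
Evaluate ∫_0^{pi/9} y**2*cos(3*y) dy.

Integrate by parts twice (u = y^2, dv = cos(3*y) dy).
An antiderivative is F(y) = y**2*sin(3*y)/3 + 2*y*cos(3*y)/9 - 2*sin(3*y)/27.
Then F(pi/9) - F(0) = (-sqrt(3)/27 + sqrt(3)*pi**2/486 + pi/81) - (0) = -sqrt(3)/27 + sqrt(3)*pi**2/486 + pi/81.

-sqrt(3)/27 + sqrt(3)*pi**2/486 + pi/81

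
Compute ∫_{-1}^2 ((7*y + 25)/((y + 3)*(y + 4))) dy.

Factor the denominator: y**2 + 7*y + 12 = (y + 4)(y + 3).
Partial fractions: (7*y + 25)/((y + 3)*(y + 4)) = 3/(y + 4) + 4/(y + 3).
An antiderivative is F(y) = 4*log(y + 3) + 3*log(y + 4).
Then F(2) - F(-1) = (3*log(2) + 3*log(3) + 4*log(5)) - (4*log(2) + 3*log(3)) = -log(2) + 4*log(5).

-log(2) + 4*log(5)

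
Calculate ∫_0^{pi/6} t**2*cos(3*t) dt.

-2/27 + pi**2/108

Integrate by parts twice (u = t^2, dv = cos(3*t) dt).
An antiderivative is F(t) = t**2*sin(3*t)/3 + 2*t*cos(3*t)/9 - 2*sin(3*t)/27.
Then F(pi/6) - F(0) = (-2/27 + pi**2/108) - (0) = -2/27 + pi**2/108.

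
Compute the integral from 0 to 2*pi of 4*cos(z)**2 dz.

4*pi

Use the identity cos^2(z) = (1 + cos(2*z))/2.
An antiderivative is F(z) = 2*z + sin(2*z).
Then F(2*pi) - F(0) = (4*pi) - (0) = 4*pi.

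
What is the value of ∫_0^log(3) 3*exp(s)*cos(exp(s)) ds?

Let u = exp(s), so du = exp(s) ds. When s = 0, u = 1; when s = log(3), u = 3.
The integral becomes 3·∫ cos(u) du from 1 to 3, with antiderivative 3*sin(u).
Back in s: F(s) = 3*sin(exp(s)).
Then F(log(3)) - F(0) = (3*sin(3)) - (3*sin(1)) = -3*sin(1) + 3*sin(3).

-3*sin(1) + 3*sin(3)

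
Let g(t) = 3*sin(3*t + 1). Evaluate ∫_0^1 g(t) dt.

cos(1) - cos(4)

Let u = 3*t + 1, so du = 3 dt. When t = 0, u = 1; when t = 1, u = 4.
The integral becomes ∫ sin(u) du from 1 to 4, with antiderivative -cos(u).
Back in t: F(t) = -cos(3*t + 1).
Then F(1) - F(0) = (-cos(4)) - (-cos(1)) = cos(1) - cos(4).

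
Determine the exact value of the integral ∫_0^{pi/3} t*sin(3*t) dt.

pi/9

Integrate by parts once (u = t, dv = sin(3*t) dt).
An antiderivative is F(t) = -t*cos(3*t)/3 + sin(3*t)/9.
Then F(pi/3) - F(0) = (pi/9) - (0) = pi/9.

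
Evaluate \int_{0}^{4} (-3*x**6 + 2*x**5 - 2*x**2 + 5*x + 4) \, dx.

By the power rule, an antiderivative is F(x) = -3*x**7/7 + x**6/3 - 2*x**3/3 + 5*x**2/2 + 4*x.
Then F(4) - F(0) = (-118504/21) - (0) = -118504/21.

-118504/21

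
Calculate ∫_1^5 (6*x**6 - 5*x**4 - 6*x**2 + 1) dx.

By the power rule, an antiderivative is F(x) = 6*x**7/7 - x**5 - 2*x**3 + x.
Then F(5) - F(1) = (445160/7) - (-8/7) = 445168/7.

445168/7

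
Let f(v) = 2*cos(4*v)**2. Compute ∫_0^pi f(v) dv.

Use the identity cos^2(4*v) = (1 + cos(8*v))/2.
An antiderivative is F(v) = v + sin(8*v)/8.
Then F(pi) - F(0) = (pi) - (0) = pi.

pi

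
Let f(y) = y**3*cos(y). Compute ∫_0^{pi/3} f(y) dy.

-sqrt(3)*pi + sqrt(3)*pi**3/54 + pi**2/6 + 3

Integrate by parts 3 times (u = y^3, dv = cos(y) dy).
An antiderivative is F(y) = y**3*sin(y) + 3*y**2*cos(y) - 6*y*sin(y) - 6*cos(y).
Then F(pi/3) - F(0) = (-sqrt(3)*pi - 3 + sqrt(3)*pi**3/54 + pi**2/6) - (-6) = -sqrt(3)*pi + sqrt(3)*pi**3/54 + pi**2/6 + 3.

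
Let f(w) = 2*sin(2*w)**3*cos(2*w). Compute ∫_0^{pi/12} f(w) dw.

Let u = sin(2*w), so du = 2*cos(2*w) dw. When w = 0, u = 0; when w = pi/12, u = 1/2.
The integral becomes ∫ u**3 du from 0 to 1/2, with antiderivative u**4/4.
Back in w: F(w) = sin(2*w)**4/4.
Then F(pi/12) - F(0) = (1/64) - (0) = 1/64.

1/64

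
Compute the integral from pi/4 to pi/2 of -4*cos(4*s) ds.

An antiderivative is F(s) = -sin(4*s).
Then F(pi/2) - F(pi/4) = (0) - (0) = 0.

0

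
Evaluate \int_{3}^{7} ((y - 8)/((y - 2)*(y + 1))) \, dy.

Factor the denominator: y**2 - y - 2 = (y + 1)(y - 2).
Partial fractions: (y - 8)/((y - 2)*(y + 1)) = 3/(y + 1) - 2/(y - 2).
An antiderivative is F(y) = -2*log(y - 2) + 3*log(y + 1).
Then F(7) - F(3) = (-2*log(5) + 9*log(2)) - (log(64)) = log(8/25).

log(8/25)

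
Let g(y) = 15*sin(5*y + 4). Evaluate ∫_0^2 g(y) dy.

Let u = 5*y + 4, so du = 5 dy. When y = 0, u = 4; when y = 2, u = 14.
The integral becomes 3·∫ sin(u) du from 4 to 14, with antiderivative -3*cos(u).
Back in y: F(y) = -3*cos(5*y + 4).
Then F(2) - F(0) = (-3*cos(14)) - (-3*cos(4)) = 3*cos(4) - 3*cos(14).

3*cos(4) - 3*cos(14)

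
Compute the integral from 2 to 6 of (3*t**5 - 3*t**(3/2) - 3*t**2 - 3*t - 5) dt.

-216*sqrt(6)/5 + 24*sqrt(2)/5 + 23020

By the power rule, an antiderivative is F(t) = t**6/2 - 6*t**(5/2)/5 - t**3 - 3*t**2/2 - 5*t.
Then F(6) - F(2) = (23028 - 216*sqrt(6)/5) - (8 - 24*sqrt(2)/5) = -216*sqrt(6)/5 + 24*sqrt(2)/5 + 23020.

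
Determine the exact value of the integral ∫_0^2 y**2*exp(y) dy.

Integrate by parts twice (u = y^2, dv = exp(y) dy).
An antiderivative is F(y) = (y**2 - 2*y + 2)*exp(y).
Then F(2) - F(0) = (2*exp(2)) - (2) = -2 + 2*exp(2).

-2 + 2*exp(2)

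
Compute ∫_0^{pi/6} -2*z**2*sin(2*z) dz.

-sqrt(3)*pi/12 + pi**2/72 + 1/4

Integrate by parts twice (u = z^2, dv = -2*sin(2*z) dz).
An antiderivative is F(z) = z**2*cos(2*z) - z*sin(2*z) - cos(2*z)/2.
Then F(pi/6) - F(0) = (-sqrt(3)*pi/12 - 1/4 + pi**2/72) - (-1/2) = -sqrt(3)*pi/12 + pi**2/72 + 1/4.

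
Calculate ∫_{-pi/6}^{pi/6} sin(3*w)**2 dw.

pi/6

Use the identity sin^2(3*w) = (1 - cos(6*w))/2.
An antiderivative is F(w) = w/2 - sin(6*w)/12.
Then F(pi/6) - F(-pi/6) = (pi/12) - (-pi/12) = pi/6.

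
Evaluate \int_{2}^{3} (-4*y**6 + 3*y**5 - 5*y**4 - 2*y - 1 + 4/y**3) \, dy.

-66830/63

By the power rule, an antiderivative is F(y) = -4*y**7/7 + y**6/2 - y**5 - y**2 - y - 2/y**2.
Then F(3) - F(2) = (-143695/126) - (-1115/14) = -66830/63.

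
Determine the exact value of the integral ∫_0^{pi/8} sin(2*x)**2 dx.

-1/8 + pi/16

Use the identity sin^2(2*x) = (1 - cos(4*x))/2.
An antiderivative is F(x) = x/2 - sin(4*x)/8.
Then F(pi/8) - F(0) = (-1/8 + pi/16) - (0) = -1/8 + pi/16.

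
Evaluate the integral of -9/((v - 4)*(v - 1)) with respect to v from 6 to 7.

-3*log(5) + 6*log(2)

Factor the denominator: v**2 - 5*v + 4 = (v - 1)(v - 4).
Partial fractions: -9/((v - 4)*(v - 1)) = 3/(v - 1) - 3/(v - 4).
An antiderivative is F(v) = -3*log(v - 4) + 3*log(v - 1).
Then F(7) - F(6) = (log(8)) - (-3*log(2) + 3*log(5)) = -3*log(5) + 6*log(2).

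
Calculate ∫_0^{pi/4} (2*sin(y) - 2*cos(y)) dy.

2 - 2*sqrt(2)

An antiderivative is F(y) = -2*sin(y) - 2*cos(y).
Then F(pi/4) - F(0) = (-2*sqrt(2)) - (-2) = 2 - 2*sqrt(2).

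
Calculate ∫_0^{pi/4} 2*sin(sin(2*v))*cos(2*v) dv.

1 - cos(1)

Let u = sin(2*v), so du = 2*cos(2*v) dv. When v = 0, u = 0; when v = pi/4, u = 1.
The integral becomes ∫ sin(u) du from 0 to 1, with antiderivative -cos(u).
Back in v: F(v) = -cos(sin(2*v)).
Then F(pi/4) - F(0) = (-cos(1)) - (-1) = 1 - cos(1).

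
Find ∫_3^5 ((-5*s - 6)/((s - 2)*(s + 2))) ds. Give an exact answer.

-4*log(3) - log(7) + log(5)

Factor the denominator: s**2 - 4 = (s + 2)(s - 2).
Partial fractions: (-5*s - 6)/((s - 2)*(s + 2)) = -1/(s + 2) - 4/(s - 2).
An antiderivative is F(s) = -4*log(s - 2) - log(s + 2).
Then F(5) - F(3) = (-4*log(3) - log(7)) - (-log(5)) = -4*log(3) - log(7) + log(5).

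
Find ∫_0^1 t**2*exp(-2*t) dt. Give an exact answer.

Integrate by parts twice (u = t^2, dv = exp(-2*t) dt).
An antiderivative is F(t) = (-2*t**2 - 2*t - 1)*exp(-2*t)/4.
Then F(1) - F(0) = (-5*exp(-2)/4) - (-1/4) = (-5 + exp(2))*exp(-2)/4.

(-5 + exp(2))*exp(-2)/4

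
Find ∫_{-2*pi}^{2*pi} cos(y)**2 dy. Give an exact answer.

Use the identity cos^2(y) = (1 + cos(2*y))/2.
An antiderivative is F(y) = y/2 + sin(2*y)/4.
Then F(2*pi) - F(-2*pi) = (pi) - (-pi) = 2*pi.

2*pi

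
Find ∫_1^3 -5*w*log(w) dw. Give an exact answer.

10 - 45*log(3)/2

Integrate by parts once (u = ln w, dv = -5*w dw).
An antiderivative is F(w) = -5*w**2*(2*log(w) - 1)/4.
Then F(3) - F(1) = (45/4 - 45*log(3)/2) - (5/4) = 10 - 45*log(3)/2.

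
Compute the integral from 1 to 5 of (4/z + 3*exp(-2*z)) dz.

An antiderivative is F(z) = 4*log(z) - 3*exp(-2*z)/2.
Then F(5) - F(1) = (-3*exp(-10)/2 + 4*log(5)) - (-3*exp(-2)/2) = -3*exp(-10)/2 + 3*exp(-2)/2 + 4*log(5).

-3*exp(-10)/2 + 3*exp(-2)/2 + 4*log(5)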